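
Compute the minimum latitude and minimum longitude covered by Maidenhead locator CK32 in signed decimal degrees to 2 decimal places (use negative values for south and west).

12.00, -134.00

Field C=2, K=10: +2·20° lon, +10·10° lat → SW at lon -140°, lat 10°.
Square 3, 2: +3·2° lon, +2·1° lat → SW at lon -134°, lat 12°.
latitude 12.00, longitude -134.00.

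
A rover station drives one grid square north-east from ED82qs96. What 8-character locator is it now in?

ED82rs07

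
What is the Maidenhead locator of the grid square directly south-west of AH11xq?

AH11wp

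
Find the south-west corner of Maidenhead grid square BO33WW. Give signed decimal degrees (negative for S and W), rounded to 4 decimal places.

53.9167, -152.1667

Field B=1, O=14: +1·20° lon, +14·10° lat → SW at lon -160°, lat 50°.
Square 3, 3: +3·2° lon, +3·1° lat → SW at lon -154°, lat 53°.
Subsquare w=22, w=22: +22·0.0833333° lon, +22·0.0416667° lat → SW at lon -152.167°, lat 53.9167°.
latitude 53.9167, longitude -152.1667.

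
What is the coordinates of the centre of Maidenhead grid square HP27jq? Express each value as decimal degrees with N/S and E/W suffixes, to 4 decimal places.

67.6875° N, 35.2083° W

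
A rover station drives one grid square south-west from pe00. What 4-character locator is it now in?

OD99

Longitude square 0; −1 → -1, wraps to 9, carry into field.
Longitude field P = 15; −1 → 14 = O.
Latitude square 0; −1 → -1, wraps to 9, carry into field.
Latitude field E = 4; −1 → 3 = D.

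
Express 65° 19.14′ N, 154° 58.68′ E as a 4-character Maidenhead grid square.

QP75

Offset from 180°W / 90°S: lon 334.98°, lat 155.32°.
Field (20°×10°, letters A–R): lon ⌊334.98/20⌋ = 16 → Q; lat ⌊155.32/10⌋ = 15 → P.
Square (2°×1°, digits 0–9): lon ⌊14.98/2⌋ = 7; lat ⌊5.32/1⌋ = 5.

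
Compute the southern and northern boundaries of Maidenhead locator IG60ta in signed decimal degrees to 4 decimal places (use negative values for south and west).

-30.0000, -29.9583

Field I=8, G=6: +8·20° lon, +6·10° lat → SW at lon -20°, lat -30°.
Square 6, 0: +6·2° lon, +0·1° lat → SW at lon -8°, lat -30°.
Subsquare t=19, a=0: +19·0.0833333° lon, +0·0.0416667° lat → SW at lon -6.41667°, lat -30°.
Cell spans 0.0833333° lon × 0.0416667° lat.
south -30.0000, north -29.9583.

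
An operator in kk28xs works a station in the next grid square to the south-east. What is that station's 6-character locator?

KK38ar

Longitude subsquare x = 23; +1 → 24, wraps to 0 = a, carry into square.
Longitude square 2; +1 → 3.
Latitude subsquare s = 18; −1 → 17 = r.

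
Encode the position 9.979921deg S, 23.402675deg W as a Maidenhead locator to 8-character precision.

Add 180° to longitude and 90° to latitude: 156.59733, 80.02008.
Field: 156.59733/20 → 7 → H, 80.02008/10 → 8 → I; chars HI.
Square: 16.59733/2 → 8, 0.02008/1 → 0; chars 80.
Subsquare: 0.59733/0.0833333 → 7 → h, 0.02008/0.0416667 → 0 → a; chars ha.
Extended square: 0.01399/0.00833333 → 1, 0.02008/0.00416667 → 4; chars 14.

HI80ha14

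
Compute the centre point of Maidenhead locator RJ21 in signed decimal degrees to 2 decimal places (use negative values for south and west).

Field R=17, J=9: +17·20° lon, +9·10° lat → SW at lon 160°, lat 0°.
Square 2, 1: +2·2° lon, +1·1° lat → SW at lon 164°, lat 1°.
Cell spans 2° lon × 1° lat. Centre is SW corner plus half of each.
latitude 1.50, longitude 165.00.

1.50, 165.00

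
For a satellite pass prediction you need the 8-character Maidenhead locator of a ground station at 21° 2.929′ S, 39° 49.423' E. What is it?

Shift to the Maidenhead origin (180°W, 90°S): lon 219.82372, lat 68.95118.
Field: 219.82372/20 → 10 → K, 68.95118/10 → 6 → G; chars KG.
Square: 19.82372/2 → 9, 8.95118/1 → 8; chars 98.
Subsquare: 1.82372/0.0833333 → 21 → v, 0.95118/0.0416667 → 22 → w; chars vw.
Extended square: 0.07372/0.00833333 → 8, 0.03452/0.00416667 → 8; chars 88.

KG98vw88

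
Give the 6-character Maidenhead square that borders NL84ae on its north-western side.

Longitude subsquare a = 0; −1 → -1, wraps to 23 = x, carry into square.
Longitude square 8; −1 → 7.
Latitude subsquare e = 4; +1 → 5 = f.

NL74xf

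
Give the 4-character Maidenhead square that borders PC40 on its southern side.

PB49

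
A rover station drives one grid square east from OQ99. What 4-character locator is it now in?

PQ09

Longitude square 9; +1 → 10, wraps to 0, carry into field.
Longitude field O = 14; +1 → 15 = P.
The latitude characters are unchanged.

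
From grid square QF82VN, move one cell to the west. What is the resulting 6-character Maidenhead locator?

QF82un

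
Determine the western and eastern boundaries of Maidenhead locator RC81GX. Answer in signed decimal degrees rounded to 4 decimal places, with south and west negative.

176.5000, 176.5833

Field R=17, C=2: +17·20° lon, +2·10° lat → SW at lon 160°, lat -70°.
Square 8, 1: +8·2° lon, +1·1° lat → SW at lon 176°, lat -69°.
Subsquare g=6, x=23: +6·0.0833333° lon, +23·0.0416667° lat → SW at lon 176.5°, lat -68.0417°.
Cell spans 0.0833333° lon × 0.0416667° lat.
west 176.5000, east 176.5833.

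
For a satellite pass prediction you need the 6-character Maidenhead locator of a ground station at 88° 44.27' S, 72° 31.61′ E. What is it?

MA61gg

Add 180° to longitude and 90° to latitude: 252.5268, 1.2622.
Field (20°×10°, letters A–R): 252.5268/20 → 12 → M, 1.2622/10 → 0 → A; chars MA.
Square (2°×1°, digits 0–9): 12.5268/2 → 6, 1.2622/1 → 1; chars 61.
Subsquare (5′×2.5′, letters a–x): 0.5268/0.0833333 → 6 → g, 0.2622/0.0416667 → 6 → g; chars gg.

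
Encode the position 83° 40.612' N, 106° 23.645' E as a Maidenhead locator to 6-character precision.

OR33eq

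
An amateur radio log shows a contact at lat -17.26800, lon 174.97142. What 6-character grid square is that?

RH72lr

Add 180° to longitude and 90° to latitude: 354.9714, 72.7320.
Field (20°×10°, letters A–R): 354.9714/20 → 17 → R, 72.7320/10 → 7 → H; chars RH.
Square (2°×1°, digits 0–9): 14.9714/2 → 7, 2.7320/1 → 2; chars 72.
Subsquare (5′×2.5′, letters a–x): 0.9714/0.0833333 → 11 → l, 0.7320/0.0416667 → 17 → r; chars lr.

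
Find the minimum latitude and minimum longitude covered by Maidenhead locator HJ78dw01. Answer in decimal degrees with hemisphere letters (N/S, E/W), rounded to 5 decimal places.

8.92083° N, 25.75000° W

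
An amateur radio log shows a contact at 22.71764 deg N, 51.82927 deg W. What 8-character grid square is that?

Offset from 180°W / 90°S: lon 128.17073°, lat 112.71764°.
Field: 128.17073/20 → 6 → G, 112.71764/10 → 11 → L; chars GL.
Square: 8.17073/2 → 4, 2.71764/1 → 2; chars 42.
Subsquare: 0.17073/0.0833333 → 2 → c, 0.71764/0.0416667 → 17 → r; chars cr.
Extended square: 0.00406/0.00833333 → 0, 0.00931/0.00416667 → 2; chars 02.

GL42cr02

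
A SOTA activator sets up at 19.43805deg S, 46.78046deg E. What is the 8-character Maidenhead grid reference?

LH30jn34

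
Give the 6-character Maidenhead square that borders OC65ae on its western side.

Longitude subsquare a = 0; −1 → -1, wraps to 23 = x, carry into square.
Longitude square 6; −1 → 5.
The latitude characters are unchanged.

OC55xe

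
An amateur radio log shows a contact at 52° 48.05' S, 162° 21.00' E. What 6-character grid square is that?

RD17ee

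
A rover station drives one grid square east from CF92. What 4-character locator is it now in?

Longitude square 9; +1 → 10, wraps to 0, carry into field.
Longitude field C = 2; +1 → 3 = D.
The latitude characters are unchanged.

DF02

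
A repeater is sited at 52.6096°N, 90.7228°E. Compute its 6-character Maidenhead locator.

Offset from 180°W / 90°S: lon 270.7228°, lat 142.6096°.
Field (20°×10°, letters A–R): lon ⌊270.7228/20⌋ = 13 → N; lat ⌊142.6096/10⌋ = 14 → O.
Square (2°×1°, digits 0–9): lon ⌊10.7228/2⌋ = 5; lat ⌊2.6096/1⌋ = 2.
Subsquare (5′×2.5′, letters a–x): lon ⌊0.7228/0.0833333⌋ = 8 → i; lat ⌊0.6096/0.0416667⌋ = 14 → o.

NO52io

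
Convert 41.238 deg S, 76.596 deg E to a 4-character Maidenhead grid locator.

Offset from 180°W / 90°S: lon 256.60°, lat 48.76°.
Field: 256.60/20 → 12 → M, 48.76/10 → 4 → E; chars ME.
Square: 16.60/2 → 8, 8.76/1 → 8; chars 88.

ME88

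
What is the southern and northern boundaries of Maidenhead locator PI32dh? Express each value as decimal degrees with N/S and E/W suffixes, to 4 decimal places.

7.7083° S, 7.6667° S

Field P=15, I=8: +15·20° lon, +8·10° lat → SW at lon 120°, lat -10°.
Square 3, 2: +3·2° lon, +2·1° lat → SW at lon 126°, lat -8°.
Subsquare d=3, h=7: +3·0.0833333° lon, +7·0.0416667° lat → SW at lon 126.25°, lat -7.70833°.
Cell spans 0.0833333° lon × 0.0416667° lat.
south 7.7083° S, north 7.6667° S.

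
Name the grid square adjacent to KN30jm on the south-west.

KN30il

Longitude subsquare j = 9; −1 → 8 = i.
Latitude subsquare m = 12; −1 → 11 = l.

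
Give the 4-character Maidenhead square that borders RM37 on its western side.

Longitude square 3; −1 → 2.
The latitude characters are unchanged.

RM27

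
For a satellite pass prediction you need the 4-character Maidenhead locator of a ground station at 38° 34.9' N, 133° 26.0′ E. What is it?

PM68

Add 180° to longitude and 90° to latitude: 313.43, 128.58.
Field (20°×10°, letters A–R): lon ⌊313.43/20⌋ = 15 → P; lat ⌊128.58/10⌋ = 12 → M.
Square (2°×1°, digits 0–9): lon ⌊13.43/2⌋ = 6; lat ⌊8.58/1⌋ = 8.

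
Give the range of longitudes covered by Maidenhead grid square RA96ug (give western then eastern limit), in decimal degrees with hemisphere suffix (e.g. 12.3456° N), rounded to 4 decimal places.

179.6667° E, 179.7500° E

Field R=17, A=0: +17·20° lon, +0·10° lat → SW at lon 160°, lat -90°.
Square 9, 6: +9·2° lon, +6·1° lat → SW at lon 178°, lat -84°.
Subsquare u=20, g=6: +20·0.0833333° lon, +6·0.0416667° lat → SW at lon 179.667°, lat -83.75°.
Cell spans 0.0833333° lon × 0.0416667° lat.
west 179.6667° E, east 179.7500° E.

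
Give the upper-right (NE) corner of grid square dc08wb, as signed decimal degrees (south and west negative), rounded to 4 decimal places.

-61.9167, -118.0833

Field D=3, C=2: +3·20° lon, +2·10° lat → SW at lon -120°, lat -70°.
Square 0, 8: +0·2° lon, +8·1° lat → SW at lon -120°, lat -62°.
Subsquare w=22, b=1: +22·0.0833333° lon, +1·0.0416667° lat → SW at lon -118.167°, lat -61.9583°.
Cell spans 0.0833333° lon × 0.0416667° lat. NE corner is SW corner plus one full cell.
latitude -61.9167, longitude -118.0833.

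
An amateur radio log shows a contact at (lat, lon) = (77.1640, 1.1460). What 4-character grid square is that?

Offset from 180°W / 90°S: lon 181.15°, lat 167.16°.
Field (20°×10°, letters A–R): lon ⌊181.15/20⌋ = 9 → J; lat ⌊167.16/10⌋ = 16 → Q.
Square (2°×1°, digits 0–9): lon ⌊1.15/2⌋ = 0; lat ⌊7.16/1⌋ = 7.

JQ07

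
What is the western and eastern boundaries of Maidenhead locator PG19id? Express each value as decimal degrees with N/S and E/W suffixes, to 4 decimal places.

122.6667° E, 122.7500° E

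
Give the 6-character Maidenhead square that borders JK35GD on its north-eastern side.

JK35he

Longitude subsquare g = 6; +1 → 7 = h.
Latitude subsquare d = 3; +1 → 4 = e.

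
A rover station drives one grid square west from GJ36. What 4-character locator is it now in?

GJ26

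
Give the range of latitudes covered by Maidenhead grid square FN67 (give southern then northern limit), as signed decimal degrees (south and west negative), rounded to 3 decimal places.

Field F=5, N=13: +5·20° lon, +13·10° lat → SW at lon -80°, lat 40°.
Square 6, 7: +6·2° lon, +7·1° lat → SW at lon -68°, lat 47°.
Cell spans 2° lon × 1° lat.
south 47.000, north 48.000.

47.000, 48.000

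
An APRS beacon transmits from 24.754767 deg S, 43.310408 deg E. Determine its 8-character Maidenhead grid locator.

Shift to the Maidenhead origin (180°W, 90°S): lon 223.31041, lat 65.24523.
Field (20°×10°, letters A–R): 223.31041/20 → 11 → L, 65.24523/10 → 6 → G; chars LG.
Square (2°×1°, digits 0–9): 3.31041/2 → 1, 5.24523/1 → 5; chars 15.
Subsquare (5′×2.5′, letters a–x): 1.31041/0.0833333 → 15 → p, 0.24523/0.0416667 → 5 → f; chars pf.
Extended square (30″×15″, digits 0–9): 0.06041/0.00833333 → 7, 0.03690/0.00416667 → 8; chars 78.

LG15pf78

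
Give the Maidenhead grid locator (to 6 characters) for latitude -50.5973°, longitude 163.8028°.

RD19vj

Add 180° to longitude and 90° to latitude: 343.8028, 39.4027.
Field: lon ⌊343.8028/20⌋ = 17 → R; lat ⌊39.4027/10⌋ = 3 → D.
Square: lon ⌊3.8028/2⌋ = 1; lat ⌊9.4027/1⌋ = 9.
Subsquare: lon ⌊1.8028/0.0833333⌋ = 21 → v; lat ⌊0.4027/0.0416667⌋ = 9 → j.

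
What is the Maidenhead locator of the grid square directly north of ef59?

Latitude square 9; +1 → 10, wraps to 0, carry into field.
Latitude field F = 5; +1 → 6 = G.
The longitude characters are unchanged.

EG50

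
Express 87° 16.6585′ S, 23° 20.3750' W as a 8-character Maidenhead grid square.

HA82hr93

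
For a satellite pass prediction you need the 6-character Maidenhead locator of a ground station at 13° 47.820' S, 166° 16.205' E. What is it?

Offset from 180°W / 90°S: lon 346.2701°, lat 76.2030°.
Field (20°×10°, letters A–R): 346.2701/20 → 17 → R, 76.2030/10 → 7 → H; chars RH.
Square (2°×1°, digits 0–9): 6.2701/2 → 3, 6.2030/1 → 6; chars 36.
Subsquare (5′×2.5′, letters a–x): 0.2701/0.0833333 → 3 → d, 0.2030/0.0416667 → 4 → e; chars de.

RH36de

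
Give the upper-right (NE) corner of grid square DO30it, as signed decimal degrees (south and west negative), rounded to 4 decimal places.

50.8333, -113.2500

Field D=3, O=14: +3·20° lon, +14·10° lat → SW at lon -120°, lat 50°.
Square 3, 0: +3·2° lon, +0·1° lat → SW at lon -114°, lat 50°.
Subsquare i=8, t=19: +8·0.0833333° lon, +19·0.0416667° lat → SW at lon -113.333°, lat 50.7917°.
Cell spans 0.0833333° lon × 0.0416667° lat. NE corner is SW corner plus one full cell.
latitude 50.8333, longitude -113.2500.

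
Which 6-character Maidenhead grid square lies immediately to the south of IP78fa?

Latitude subsquare a = 0; −1 → -1, wraps to 23 = x, carry into square.
Latitude square 8; −1 → 7.
The longitude characters are unchanged.

IP77fx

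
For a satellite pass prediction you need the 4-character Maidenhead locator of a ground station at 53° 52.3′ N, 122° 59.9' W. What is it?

CO83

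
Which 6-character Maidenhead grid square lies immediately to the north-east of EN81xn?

EN91ao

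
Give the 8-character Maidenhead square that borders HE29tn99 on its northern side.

HE29to90

Latitude extended square 9; +1 → 10, wraps to 0, carry into subsquare.
Latitude subsquare n = 13; +1 → 14 = o.
The longitude characters are unchanged.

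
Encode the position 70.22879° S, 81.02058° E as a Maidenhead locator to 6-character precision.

Shift to the Maidenhead origin (180°W, 90°S): lon 261.0206, lat 19.7712.
Field: 261.0206/20 → 13 → N, 19.7712/10 → 1 → B; chars NB.
Square: 1.0206/2 → 0, 9.7712/1 → 9; chars 09.
Subsquare: 1.0206/0.0833333 → 12 → m, 0.7712/0.0416667 → 18 → s; chars ms.

NB09ms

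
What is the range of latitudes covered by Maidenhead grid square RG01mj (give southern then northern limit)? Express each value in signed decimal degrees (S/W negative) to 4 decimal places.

Field R=17, G=6: +17·20° lon, +6·10° lat → SW at lon 160°, lat -30°.
Square 0, 1: +0·2° lon, +1·1° lat → SW at lon 160°, lat -29°.
Subsquare m=12, j=9: +12·0.0833333° lon, +9·0.0416667° lat → SW at lon 161°, lat -28.625°.
Cell spans 0.0833333° lon × 0.0416667° lat.
south -28.6250, north -28.5833.

-28.6250, -28.5833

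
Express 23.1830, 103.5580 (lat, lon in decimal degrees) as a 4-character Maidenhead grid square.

Offset from 180°W / 90°S: lon 283.56°, lat 113.18°.
Field (20°×10°, letters A–R): lon ⌊283.56/20⌋ = 14 → O; lat ⌊113.18/10⌋ = 11 → L.
Square (2°×1°, digits 0–9): lon ⌊3.56/2⌋ = 1; lat ⌊3.18/1⌋ = 3.

OL13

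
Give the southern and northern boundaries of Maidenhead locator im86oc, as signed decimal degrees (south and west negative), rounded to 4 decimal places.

36.0833, 36.1250

Field I=8, M=12: +8·20° lon, +12·10° lat → SW at lon -20°, lat 30°.
Square 8, 6: +8·2° lon, +6·1° lat → SW at lon -4°, lat 36°.
Subsquare o=14, c=2: +14·0.0833333° lon, +2·0.0416667° lat → SW at lon -2.83333°, lat 36.0833°.
Cell spans 0.0833333° lon × 0.0416667° lat.
south 36.0833, north 36.1250.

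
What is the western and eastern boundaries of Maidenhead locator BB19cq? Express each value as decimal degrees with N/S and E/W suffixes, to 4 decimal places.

157.8333° W, 157.7500° W

Field B=1, B=1: +1·20° lon, +1·10° lat → SW at lon -160°, lat -80°.
Square 1, 9: +1·2° lon, +9·1° lat → SW at lon -158°, lat -71°.
Subsquare c=2, q=16: +2·0.0833333° lon, +16·0.0416667° lat → SW at lon -157.833°, lat -70.3333°.
Cell spans 0.0833333° lon × 0.0416667° lat.
west 157.8333° W, east 157.7500° W.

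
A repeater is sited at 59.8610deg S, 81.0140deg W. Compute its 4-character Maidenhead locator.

ED90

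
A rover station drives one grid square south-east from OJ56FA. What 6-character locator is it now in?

OJ55gx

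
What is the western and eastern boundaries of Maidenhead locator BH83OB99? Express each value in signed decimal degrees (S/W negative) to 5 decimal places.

-142.75833, -142.75000

Field B=1, H=7: +1·20° lon, +7·10° lat → SW at lon -160°, lat -20°.
Square 8, 3: +8·2° lon, +3·1° lat → SW at lon -144°, lat -17°.
Subsquare o=14, b=1: +14·0.0833333° lon, +1·0.0416667° lat → SW at lon -142.833°, lat -16.9583°.
Extended square 9, 9: +9·0.00833333° lon, +9·0.00416667° lat → SW at lon -142.758°, lat -16.9208°.
Cell spans 0.00833333° lon × 0.00416667° lat.
west -142.75833, east -142.75000.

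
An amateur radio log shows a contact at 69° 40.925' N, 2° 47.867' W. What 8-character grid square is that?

IP89oq43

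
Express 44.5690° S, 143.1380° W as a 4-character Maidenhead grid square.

BE85

Add 180° to longitude and 90° to latitude: 36.86, 45.43.
Field: lon ⌊36.86/20⌋ = 1 → B; lat ⌊45.43/10⌋ = 4 → E.
Square: lon ⌊16.86/2⌋ = 8; lat ⌊5.43/1⌋ = 5.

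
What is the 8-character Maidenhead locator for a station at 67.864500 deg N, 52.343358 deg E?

Offset from 180°W / 90°S: lon 232.34336°, lat 157.86450°.
Field: 232.34336/20 → 11 → L, 157.86450/10 → 15 → P; chars LP.
Square: 12.34336/2 → 6, 7.86450/1 → 7; chars 67.
Subsquare: 0.34336/0.0833333 → 4 → e, 0.86450/0.0416667 → 20 → u; chars eu.
Extended square: 0.01002/0.00833333 → 1, 0.03117/0.00416667 → 7; chars 17.

LP67eu17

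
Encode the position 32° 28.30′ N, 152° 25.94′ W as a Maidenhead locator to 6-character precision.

BM32sl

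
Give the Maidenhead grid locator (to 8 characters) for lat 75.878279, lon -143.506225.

Shift to the Maidenhead origin (180°W, 90°S): lon 36.49377, lat 165.87828.
Field: lon ⌊36.49377/20⌋ = 1 → B; lat ⌊165.87828/10⌋ = 16 → Q.
Square: lon ⌊16.49377/2⌋ = 8; lat ⌊5.87828/1⌋ = 5.
Subsquare: lon ⌊0.49377/0.0833333⌋ = 5 → f; lat ⌊0.87828/0.0416667⌋ = 21 → v.
Extended square: lon ⌊0.07711/0.00833333⌋ = 9; lat ⌊0.00328/0.00416667⌋ = 0.

BQ85fv90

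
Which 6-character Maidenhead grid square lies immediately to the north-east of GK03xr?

GK13as

Longitude subsquare x = 23; +1 → 24, wraps to 0 = a, carry into square.
Longitude square 0; +1 → 1.
Latitude subsquare r = 17; +1 → 18 = s.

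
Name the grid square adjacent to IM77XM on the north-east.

Longitude subsquare x = 23; +1 → 24, wraps to 0 = a, carry into square.
Longitude square 7; +1 → 8.
Latitude subsquare m = 12; +1 → 13 = n.

IM87an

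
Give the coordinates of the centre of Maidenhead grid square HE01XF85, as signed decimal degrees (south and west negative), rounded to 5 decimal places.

-48.76875, -38.01250

Field H=7, E=4: +7·20° lon, +4·10° lat → SW at lon -40°, lat -50°.
Square 0, 1: +0·2° lon, +1·1° lat → SW at lon -40°, lat -49°.
Subsquare x=23, f=5: +23·0.0833333° lon, +5·0.0416667° lat → SW at lon -38.0833°, lat -48.7917°.
Extended square 8, 5: +8·0.00833333° lon, +5·0.00416667° lat → SW at lon -38.0167°, lat -48.7708°.
Cell spans 0.00833333° lon × 0.00416667° lat. Centre is SW corner plus half of each.
latitude -48.76875, longitude -38.01250.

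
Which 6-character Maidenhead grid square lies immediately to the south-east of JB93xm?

Longitude subsquare x = 23; +1 → 24, wraps to 0 = a, carry into square.
Longitude square 9; +1 → 10, wraps to 0, carry into field.
Longitude field J = 9; +1 → 10 = K.
Latitude subsquare m = 12; −1 → 11 = l.

KB03al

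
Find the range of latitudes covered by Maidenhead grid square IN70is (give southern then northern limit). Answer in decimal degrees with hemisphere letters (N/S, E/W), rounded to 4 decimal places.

Field I=8, N=13: +8·20° lon, +13·10° lat → SW at lon -20°, lat 40°.
Square 7, 0: +7·2° lon, +0·1° lat → SW at lon -6°, lat 40°.
Subsquare i=8, s=18: +8·0.0833333° lon, +18·0.0416667° lat → SW at lon -5.33333°, lat 40.75°.
Cell spans 0.0833333° lon × 0.0416667° lat.
south 40.7500° N, north 40.7917° N.

40.7500° N, 40.7917° N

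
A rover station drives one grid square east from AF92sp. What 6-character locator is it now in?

AF92tp

Longitude subsquare s = 18; +1 → 19 = t.
The latitude characters are unchanged.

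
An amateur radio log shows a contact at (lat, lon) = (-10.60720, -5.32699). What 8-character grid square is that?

Offset from 180°W / 90°S: lon 174.67301°, lat 79.39280°.
Field (20°×10°, letters A–R): 174.67301/20 → 8 → I, 79.39280/10 → 7 → H; chars IH.
Square (2°×1°, digits 0–9): 14.67301/2 → 7, 9.39280/1 → 9; chars 79.
Subsquare (5′×2.5′, letters a–x): 0.67301/0.0833333 → 8 → i, 0.39280/0.0416667 → 9 → j; chars ij.
Extended square (30″×15″, digits 0–9): 0.00634/0.00833333 → 0, 0.01780/0.00416667 → 4; chars 04.

IH79ij04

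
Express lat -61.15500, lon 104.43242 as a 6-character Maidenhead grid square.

OC28fu

Offset from 180°W / 90°S: lon 284.4324°, lat 28.8450°.
Field: lon ⌊284.4324/20⌋ = 14 → O; lat ⌊28.8450/10⌋ = 2 → C.
Square: lon ⌊4.4324/2⌋ = 2; lat ⌊8.8450/1⌋ = 8.
Subsquare: lon ⌊0.4324/0.0833333⌋ = 5 → f; lat ⌊0.8450/0.0416667⌋ = 20 → u.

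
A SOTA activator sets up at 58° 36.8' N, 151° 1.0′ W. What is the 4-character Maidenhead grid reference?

Shift to the Maidenhead origin (180°W, 90°S): lon 28.98, lat 148.61.
Field: 28.98/20 → 1 → B, 148.61/10 → 14 → O; chars BO.
Square: 8.98/2 → 4, 8.61/1 → 8; chars 48.

BO48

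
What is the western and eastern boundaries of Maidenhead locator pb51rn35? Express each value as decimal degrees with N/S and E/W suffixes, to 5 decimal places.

131.44167° E, 131.45000° E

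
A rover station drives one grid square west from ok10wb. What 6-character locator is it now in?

OK10vb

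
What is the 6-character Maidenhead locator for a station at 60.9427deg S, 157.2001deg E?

QC89ob

Add 180° to longitude and 90° to latitude: 337.2001, 29.0573.
Field: 337.2001/20 → 16 → Q, 29.0573/10 → 2 → C; chars QC.
Square: 17.2001/2 → 8, 9.0573/1 → 9; chars 89.
Subsquare: 1.2001/0.0833333 → 14 → o, 0.0573/0.0416667 → 1 → b; chars ob.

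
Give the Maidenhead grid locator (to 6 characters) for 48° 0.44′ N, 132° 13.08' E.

Add 180° to longitude and 90° to latitude: 312.2180, 138.0073.
Field (20°×10°, letters A–R): 312.2180/20 → 15 → P, 138.0073/10 → 13 → N; chars PN.
Square (2°×1°, digits 0–9): 12.2180/2 → 6, 8.0073/1 → 8; chars 68.
Subsquare (5′×2.5′, letters a–x): 0.2180/0.0833333 → 2 → c, 0.0073/0.0416667 → 0 → a; chars ca.

PN68ca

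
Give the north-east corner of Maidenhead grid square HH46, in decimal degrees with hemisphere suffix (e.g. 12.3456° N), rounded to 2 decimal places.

13.00° S, 30.00° W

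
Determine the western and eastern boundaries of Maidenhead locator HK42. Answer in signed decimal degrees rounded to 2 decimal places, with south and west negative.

-32.00, -30.00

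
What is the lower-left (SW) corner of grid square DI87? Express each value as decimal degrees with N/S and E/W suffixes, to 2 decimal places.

3.00° S, 104.00° W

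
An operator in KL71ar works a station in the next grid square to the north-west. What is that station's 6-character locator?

Longitude subsquare a = 0; −1 → -1, wraps to 23 = x, carry into square.
Longitude square 7; −1 → 6.
Latitude subsquare r = 17; +1 → 18 = s.

KL61xs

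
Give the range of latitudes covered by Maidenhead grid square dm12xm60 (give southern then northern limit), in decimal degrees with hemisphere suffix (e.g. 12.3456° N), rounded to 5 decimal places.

Field D=3, M=12: +3·20° lon, +12·10° lat → SW at lon -120°, lat 30°.
Square 1, 2: +1·2° lon, +2·1° lat → SW at lon -118°, lat 32°.
Subsquare x=23, m=12: +23·0.0833333° lon, +12·0.0416667° lat → SW at lon -116.083°, lat 32.5°.
Extended square 6, 0: +6·0.00833333° lon, +0·0.00416667° lat → SW at lon -116.033°, lat 32.5°.
Cell spans 0.00833333° lon × 0.00416667° lat.
south 32.50000° N, north 32.50417° N.

32.50000° N, 32.50417° N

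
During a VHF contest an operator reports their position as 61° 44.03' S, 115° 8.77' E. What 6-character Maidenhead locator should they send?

OC78ng

Shift to the Maidenhead origin (180°W, 90°S): lon 295.1462, lat 28.2662.
Field: 295.1462/20 → 14 → O, 28.2662/10 → 2 → C; chars OC.
Square: 15.1462/2 → 7, 8.2662/1 → 8; chars 78.
Subsquare: 1.1462/0.0833333 → 13 → n, 0.2662/0.0416667 → 6 → g; chars ng.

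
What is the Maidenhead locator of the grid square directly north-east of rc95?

Longitude square 9; +1 → 10, wraps to 0, carry into field.
Longitude field R = 17; +1 → 18, wraps to 0 = A, wrapping around the antimeridian.
Latitude square 5; +1 → 6.

AC06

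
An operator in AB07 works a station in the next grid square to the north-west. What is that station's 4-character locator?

Longitude square 0; −1 → -1, wraps to 9, carry into field.
Longitude field A = 0; −1 → -1, wraps to 17 = R, wrapping around the antimeridian.
Latitude square 7; +1 → 8.

RB98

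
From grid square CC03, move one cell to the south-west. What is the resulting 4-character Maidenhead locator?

BC92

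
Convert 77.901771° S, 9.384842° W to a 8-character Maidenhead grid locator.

IB52hc33

Add 180° to longitude and 90° to latitude: 170.61516, 12.09823.
Field: 170.61516/20 → 8 → I, 12.09823/10 → 1 → B; chars IB.
Square: 10.61516/2 → 5, 2.09823/1 → 2; chars 52.
Subsquare: 0.61516/0.0833333 → 7 → h, 0.09823/0.0416667 → 2 → c; chars hc.
Extended square: 0.03182/0.00833333 → 3, 0.01490/0.00416667 → 3; chars 33.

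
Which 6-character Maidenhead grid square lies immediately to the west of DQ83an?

DQ73xn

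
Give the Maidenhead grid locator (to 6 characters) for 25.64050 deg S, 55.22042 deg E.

LG74oi

Add 180° to longitude and 90° to latitude: 235.2204, 64.3595.
Field: 235.2204/20 → 11 → L, 64.3595/10 → 6 → G; chars LG.
Square: 15.2204/2 → 7, 4.3595/1 → 4; chars 74.
Subsquare: 1.2204/0.0833333 → 14 → o, 0.3595/0.0416667 → 8 → i; chars oi.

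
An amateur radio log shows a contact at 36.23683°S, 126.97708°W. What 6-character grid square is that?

CF63ms

Offset from 180°W / 90°S: lon 53.0229°, lat 53.7632°.
Field (20°×10°, letters A–R): lon ⌊53.0229/20⌋ = 2 → C; lat ⌊53.7632/10⌋ = 5 → F.
Square (2°×1°, digits 0–9): lon ⌊13.0229/2⌋ = 6; lat ⌊3.7632/1⌋ = 3.
Subsquare (5′×2.5′, letters a–x): lon ⌊1.0229/0.0833333⌋ = 12 → m; lat ⌊0.7632/0.0416667⌋ = 18 → s.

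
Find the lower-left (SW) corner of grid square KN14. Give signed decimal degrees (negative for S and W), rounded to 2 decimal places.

44.00, 22.00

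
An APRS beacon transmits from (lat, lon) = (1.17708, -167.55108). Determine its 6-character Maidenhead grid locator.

Shift to the Maidenhead origin (180°W, 90°S): lon 12.4489, lat 91.1771.
Field (20°×10°, letters A–R): 12.4489/20 → 0 → A, 91.1771/10 → 9 → J; chars AJ.
Square (2°×1°, digits 0–9): 12.4489/2 → 6, 1.1771/1 → 1; chars 61.
Subsquare (5′×2.5′, letters a–x): 0.4489/0.0833333 → 5 → f, 0.1771/0.0416667 → 4 → e; chars fe.

AJ61fe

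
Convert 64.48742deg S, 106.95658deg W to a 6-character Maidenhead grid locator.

DC65mm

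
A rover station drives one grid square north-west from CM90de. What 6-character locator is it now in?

CM90cf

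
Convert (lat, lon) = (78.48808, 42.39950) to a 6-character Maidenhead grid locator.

LQ18el

Add 180° to longitude and 90° to latitude: 222.3995, 168.4881.
Field (20°×10°, letters A–R): 222.3995/20 → 11 → L, 168.4881/10 → 16 → Q; chars LQ.
Square (2°×1°, digits 0–9): 2.3995/2 → 1, 8.4881/1 → 8; chars 18.
Subsquare (5′×2.5′, letters a–x): 0.3995/0.0833333 → 4 → e, 0.4881/0.0416667 → 11 → l; chars el.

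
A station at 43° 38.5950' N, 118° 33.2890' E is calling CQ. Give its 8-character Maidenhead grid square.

ON93gp64

Offset from 180°W / 90°S: lon 298.55482°, lat 133.64325°.
Field: 298.55482/20 → 14 → O, 133.64325/10 → 13 → N; chars ON.
Square: 18.55482/2 → 9, 3.64325/1 → 3; chars 93.
Subsquare: 0.55482/0.0833333 → 6 → g, 0.64325/0.0416667 → 15 → p; chars gp.
Extended square: 0.05482/0.00833333 → 6, 0.01825/0.00416667 → 4; chars 64.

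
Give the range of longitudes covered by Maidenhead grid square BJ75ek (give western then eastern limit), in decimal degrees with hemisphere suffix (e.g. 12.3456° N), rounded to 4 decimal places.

Field B=1, J=9: +1·20° lon, +9·10° lat → SW at lon -160°, lat 0°.
Square 7, 5: +7·2° lon, +5·1° lat → SW at lon -146°, lat 5°.
Subsquare e=4, k=10: +4·0.0833333° lon, +10·0.0416667° lat → SW at lon -145.667°, lat 5.41667°.
Cell spans 0.0833333° lon × 0.0416667° lat.
west 145.6667° W, east 145.5833° W.

145.6667° W, 145.5833° W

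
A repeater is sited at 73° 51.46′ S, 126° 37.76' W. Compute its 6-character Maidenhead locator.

Add 180° to longitude and 90° to latitude: 53.3707, 16.1423.
Field: 53.3707/20 → 2 → C, 16.1423/10 → 1 → B; chars CB.
Square: 13.3707/2 → 6, 6.1423/1 → 6; chars 66.
Subsquare: 1.3707/0.0833333 → 16 → q, 0.1423/0.0416667 → 3 → d; chars qd.

CB66qd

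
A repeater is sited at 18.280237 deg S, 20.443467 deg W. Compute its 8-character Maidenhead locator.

Offset from 180°W / 90°S: lon 159.55653°, lat 71.71976°.
Field: lon ⌊159.55653/20⌋ = 7 → H; lat ⌊71.71976/10⌋ = 7 → H.
Square: lon ⌊19.55653/2⌋ = 9; lat ⌊1.71976/1⌋ = 1.
Subsquare: lon ⌊1.55653/0.0833333⌋ = 18 → s; lat ⌊0.71976/0.0416667⌋ = 17 → r.
Extended square: lon ⌊0.05653/0.00833333⌋ = 6; lat ⌊0.01143/0.00416667⌋ = 2.

HH91sr62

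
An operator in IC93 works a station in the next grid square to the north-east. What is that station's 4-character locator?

JC04

Longitude square 9; +1 → 10, wraps to 0, carry into field.
Longitude field I = 8; +1 → 9 = J.
Latitude square 3; +1 → 4.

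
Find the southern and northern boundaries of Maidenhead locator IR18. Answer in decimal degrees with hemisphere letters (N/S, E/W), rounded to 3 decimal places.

Field I=8, R=17: +8·20° lon, +17·10° lat → SW at lon -20°, lat 80°.
Square 1, 8: +1·2° lon, +8·1° lat → SW at lon -18°, lat 88°.
Cell spans 2° lon × 1° lat.
south 88.000° N, north 89.000° N.

88.000° N, 89.000° N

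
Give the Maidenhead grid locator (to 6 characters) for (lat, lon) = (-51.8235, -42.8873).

GD88ne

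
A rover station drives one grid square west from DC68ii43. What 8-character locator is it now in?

Longitude extended square 4; −1 → 3.
The latitude characters are unchanged.

DC68ii33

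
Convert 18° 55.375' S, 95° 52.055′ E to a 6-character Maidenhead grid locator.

NH71wb

Offset from 180°W / 90°S: lon 275.8676°, lat 71.0771°.
Field: 275.8676/20 → 13 → N, 71.0771/10 → 7 → H; chars NH.
Square: 15.8676/2 → 7, 1.0771/1 → 1; chars 71.
Subsquare: 1.8676/0.0833333 → 22 → w, 0.0771/0.0416667 → 1 → b; chars wb.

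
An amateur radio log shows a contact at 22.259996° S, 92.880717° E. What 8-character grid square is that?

NG67kr57

Offset from 180°W / 90°S: lon 272.88072°, lat 67.74000°.
Field (20°×10°, letters A–R): lon ⌊272.88072/20⌋ = 13 → N; lat ⌊67.74000/10⌋ = 6 → G.
Square (2°×1°, digits 0–9): lon ⌊12.88072/2⌋ = 6; lat ⌊7.74000/1⌋ = 7.
Subsquare (5′×2.5′, letters a–x): lon ⌊0.88072/0.0833333⌋ = 10 → k; lat ⌊0.74000/0.0416667⌋ = 17 → r.
Extended square (30″×15″, digits 0–9): lon ⌊0.04738/0.00833333⌋ = 5; lat ⌊0.03167/0.00416667⌋ = 7.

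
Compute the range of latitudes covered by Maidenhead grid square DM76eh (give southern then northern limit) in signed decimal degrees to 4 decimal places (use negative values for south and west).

36.2917, 36.3333

Field D=3, M=12: +3·20° lon, +12·10° lat → SW at lon -120°, lat 30°.
Square 7, 6: +7·2° lon, +6·1° lat → SW at lon -106°, lat 36°.
Subsquare e=4, h=7: +4·0.0833333° lon, +7·0.0416667° lat → SW at lon -105.667°, lat 36.2917°.
Cell spans 0.0833333° lon × 0.0416667° lat.
south 36.2917, north 36.3333.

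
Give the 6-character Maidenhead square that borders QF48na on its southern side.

QF47nx

Latitude subsquare a = 0; −1 → -1, wraps to 23 = x, carry into square.
Latitude square 8; −1 → 7.
The longitude characters are unchanged.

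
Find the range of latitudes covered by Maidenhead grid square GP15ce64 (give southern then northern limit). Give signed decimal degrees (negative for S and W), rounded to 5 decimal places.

65.18333, 65.18750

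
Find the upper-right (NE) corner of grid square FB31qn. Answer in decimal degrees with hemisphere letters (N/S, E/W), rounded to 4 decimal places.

78.4167° S, 72.5833° W

Field F=5, B=1: +5·20° lon, +1·10° lat → SW at lon -80°, lat -80°.
Square 3, 1: +3·2° lon, +1·1° lat → SW at lon -74°, lat -79°.
Subsquare q=16, n=13: +16·0.0833333° lon, +13·0.0416667° lat → SW at lon -72.6667°, lat -78.4583°.
Cell spans 0.0833333° lon × 0.0416667° lat. NE corner is SW corner plus one full cell.
latitude 78.4167° S, longitude 72.5833° W.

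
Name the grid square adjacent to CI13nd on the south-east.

CI13oc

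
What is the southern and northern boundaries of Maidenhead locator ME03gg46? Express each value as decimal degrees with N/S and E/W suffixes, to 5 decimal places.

46.72500° S, 46.72083° S

Field M=12, E=4: +12·20° lon, +4·10° lat → SW at lon 60°, lat -50°.
Square 0, 3: +0·2° lon, +3·1° lat → SW at lon 60°, lat -47°.
Subsquare g=6, g=6: +6·0.0833333° lon, +6·0.0416667° lat → SW at lon 60.5°, lat -46.75°.
Extended square 4, 6: +4·0.00833333° lon, +6·0.00416667° lat → SW at lon 60.5333°, lat -46.725°.
Cell spans 0.00833333° lon × 0.00416667° lat.
south 46.72500° S, north 46.72083° S.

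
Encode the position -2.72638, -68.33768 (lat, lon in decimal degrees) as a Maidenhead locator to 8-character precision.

FI57tg95

Offset from 180°W / 90°S: lon 111.66232°, lat 87.27362°.
Field: lon ⌊111.66232/20⌋ = 5 → F; lat ⌊87.27362/10⌋ = 8 → I.
Square: lon ⌊11.66232/2⌋ = 5; lat ⌊7.27362/1⌋ = 7.
Subsquare: lon ⌊1.66232/0.0833333⌋ = 19 → t; lat ⌊0.27362/0.0416667⌋ = 6 → g.
Extended square: lon ⌊0.07899/0.00833333⌋ = 9; lat ⌊0.02362/0.00416667⌋ = 5.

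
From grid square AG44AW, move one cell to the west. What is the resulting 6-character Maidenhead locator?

Longitude subsquare a = 0; −1 → -1, wraps to 23 = x, carry into square.
Longitude square 4; −1 → 3.
The latitude characters are unchanged.

AG34xw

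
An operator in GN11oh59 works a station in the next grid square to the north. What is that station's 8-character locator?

Latitude extended square 9; +1 → 10, wraps to 0, carry into subsquare.
Latitude subsquare h = 7; +1 → 8 = i.
The longitude characters are unchanged.

GN11oi50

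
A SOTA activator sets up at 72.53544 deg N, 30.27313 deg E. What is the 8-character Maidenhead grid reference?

Shift to the Maidenhead origin (180°W, 90°S): lon 210.27313, lat 162.53544.
Field: 210.27313/20 → 10 → K, 162.53544/10 → 16 → Q; chars KQ.
Square: 10.27313/2 → 5, 2.53544/1 → 2; chars 52.
Subsquare: 0.27313/0.0833333 → 3 → d, 0.53544/0.0416667 → 12 → m; chars dm.
Extended square: 0.02313/0.00833333 → 2, 0.03544/0.00416667 → 8; chars 28.

KQ52dm28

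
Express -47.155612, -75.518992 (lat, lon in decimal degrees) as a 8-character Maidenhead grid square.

FE22fu72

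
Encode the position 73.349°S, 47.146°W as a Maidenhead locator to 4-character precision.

Offset from 180°W / 90°S: lon 132.85°, lat 16.65°.
Field: 132.85/20 → 6 → G, 16.65/10 → 1 → B; chars GB.
Square: 12.85/2 → 6, 6.65/1 → 6; chars 66.

GB66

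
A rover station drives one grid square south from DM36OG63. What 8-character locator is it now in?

DM36og62

Latitude extended square 3; −1 → 2.
The longitude characters are unchanged.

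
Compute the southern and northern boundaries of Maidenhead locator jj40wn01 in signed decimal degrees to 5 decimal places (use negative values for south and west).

0.54583, 0.55000

Field J=9, J=9: +9·20° lon, +9·10° lat → SW at lon 0°, lat 0°.
Square 4, 0: +4·2° lon, +0·1° lat → SW at lon 8°, lat 0°.
Subsquare w=22, n=13: +22·0.0833333° lon, +13·0.0416667° lat → SW at lon 9.83333°, lat 0.541667°.
Extended square 0, 1: +0·0.00833333° lon, +1·0.00416667° lat → SW at lon 9.83333°, lat 0.545833°.
Cell spans 0.00833333° lon × 0.00416667° lat.
south 0.54583, north 0.55000.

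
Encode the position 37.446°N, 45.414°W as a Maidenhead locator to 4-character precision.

GM77

Offset from 180°W / 90°S: lon 134.59°, lat 127.45°.
Field: 134.59/20 → 6 → G, 127.45/10 → 12 → M; chars GM.
Square: 14.59/2 → 7, 7.45/1 → 7; chars 77.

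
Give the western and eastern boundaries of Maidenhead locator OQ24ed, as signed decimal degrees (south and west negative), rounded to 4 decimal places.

104.3333, 104.4167

Field O=14, Q=16: +14·20° lon, +16·10° lat → SW at lon 100°, lat 70°.
Square 2, 4: +2·2° lon, +4·1° lat → SW at lon 104°, lat 74°.
Subsquare e=4, d=3: +4·0.0833333° lon, +3·0.0416667° lat → SW at lon 104.333°, lat 74.125°.
Cell spans 0.0833333° lon × 0.0416667° lat.
west 104.3333, east 104.4167.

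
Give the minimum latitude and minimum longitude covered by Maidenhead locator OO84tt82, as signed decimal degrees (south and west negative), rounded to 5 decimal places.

54.80000, 117.65000

Field O=14, O=14: +14·20° lon, +14·10° lat → SW at lon 100°, lat 50°.
Square 8, 4: +8·2° lon, +4·1° lat → SW at lon 116°, lat 54°.
Subsquare t=19, t=19: +19·0.0833333° lon, +19·0.0416667° lat → SW at lon 117.583°, lat 54.7917°.
Extended square 8, 2: +8·0.00833333° lon, +2·0.00416667° lat → SW at lon 117.65°, lat 54.8°.
latitude 54.80000, longitude 117.65000.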